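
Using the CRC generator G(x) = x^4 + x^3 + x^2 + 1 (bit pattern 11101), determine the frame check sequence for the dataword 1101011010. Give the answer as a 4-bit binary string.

Append 4 zeros: 11010110100000. Divide by 11101 (XOR where the leading bit is 1):
  pos 0: 11010 XOR 11101 = 00111
  pos 2: 11111 XOR 11101 = 00010
  pos 5: 10010 XOR 11101 = 01111
  pos 6: 11110 XOR 11101 = 00011
  pos 9: 11000 XOR 11101 = 00101
Remainder (last 4 bits) = 0101. This is the CRC / FCS.

0101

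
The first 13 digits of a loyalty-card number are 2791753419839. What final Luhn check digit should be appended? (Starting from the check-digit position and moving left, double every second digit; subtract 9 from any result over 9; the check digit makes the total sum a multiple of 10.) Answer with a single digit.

9

Partial digits right→left: 9 3 8 9 1 4 3 5 7 1 9 7 2
Double every second digit counting from the check-digit position (so the 1st, 3rd, 5th, ... of the partial from the right).
  doubled (with −9 where >9): 9 7 2 6 5 9 4 → sum 42
  kept as-is: 3 9 4 5 1 7 → sum 29
Total = 42 + 29 = 71.
Check digit = (10 − (71 mod 10)) mod 10 = 9.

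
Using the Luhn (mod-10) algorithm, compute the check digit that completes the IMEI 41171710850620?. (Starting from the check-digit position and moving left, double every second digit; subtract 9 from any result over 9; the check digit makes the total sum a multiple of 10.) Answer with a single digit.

Partial digits right→left: 0 2 6 0 5 8 0 1 7 1 7 1 1 4
Double every second digit counting from the check-digit position (so the 1st, 3rd, 5th, ... of the partial from the right).
  doubled (with −9 where >9): 0 3 1 0 5 5 2 → sum 16
  kept as-is: 2 0 8 1 1 1 4 → sum 17
Total = 16 + 17 = 33.
Check digit = (10 − (33 mod 10)) mod 10 = 7.

7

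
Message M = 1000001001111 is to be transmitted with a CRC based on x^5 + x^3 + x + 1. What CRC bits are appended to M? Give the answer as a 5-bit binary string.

11101

Append 5 zeros: 100000100111100000. Divide by 101011 (XOR where the leading bit is 1):
  pos 0: 100000 XOR 101011 = 001011
  pos 2: 101110 XOR 101011 = 000101
  pos 5: 101011 XOR 101011 = 000000
  pos 11: 110000 XOR 101011 = 011011
  pos 12: 110110 XOR 101011 = 011101
Remainder (last 5 bits) = 11101. This is the CRC / FCS.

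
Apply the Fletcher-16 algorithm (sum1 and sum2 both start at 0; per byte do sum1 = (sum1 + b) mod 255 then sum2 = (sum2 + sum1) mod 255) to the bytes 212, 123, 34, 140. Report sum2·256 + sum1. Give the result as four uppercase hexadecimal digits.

Running sums (mod 255):
  after byte 0 (212): sum1=212, sum2=212
  after byte 1 (123): sum1=80, sum2=37
  after byte 2 (34): sum1=114, sum2=151
  after byte 3 (140): sum1=254, sum2=150
Checksum = sum2·256 + sum1 = 150·256 + 254 = 38654 = 0x96FE.

96FE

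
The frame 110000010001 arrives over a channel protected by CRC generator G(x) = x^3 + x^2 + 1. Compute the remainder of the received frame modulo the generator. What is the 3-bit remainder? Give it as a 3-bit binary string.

Modulo-2 division of 110000010001 by 1101:
  pos 0: 1100 XOR 1101 = 0001
  pos 3: 1000 XOR 1101 = 0101
  pos 4: 1011 XOR 1101 = 0110
  pos 5: 1100 XOR 1101 = 0001
  pos 8: 1001 XOR 1101 = 0100
Remainder = 100 (nonzero — an error is detected).

100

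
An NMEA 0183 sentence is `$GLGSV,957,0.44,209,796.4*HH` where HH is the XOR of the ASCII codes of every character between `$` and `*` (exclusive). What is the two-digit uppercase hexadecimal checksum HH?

XOR the ASCII codes of the payload characters:
  'G' = 0x47 → acc = 0x47
  'L' = 0x4C → acc = 0x0B
  'G' = 0x47 → acc = 0x4C
  'S' = 0x53 → acc = 0x1F
  'V' = 0x56 → acc = 0x49
  ',' = 0x2C → acc = 0x65
  '9' = 0x39 → acc = 0x5C
  '5' = 0x35 → acc = 0x69
  '7' = 0x37 → acc = 0x5E
  ',' = 0x2C → acc = 0x72
  '0' = 0x30 → acc = 0x42
  '.' = 0x2E → acc = 0x6C
  '4' = 0x34 → acc = 0x58
  '4' = 0x34 → acc = 0x6C
  ',' = 0x2C → acc = 0x40
  '2' = 0x32 → acc = 0x72
  '0' = 0x30 → acc = 0x42
  '9' = 0x39 → acc = 0x7B
  ',' = 0x2C → acc = 0x57
  '7' = 0x37 → acc = 0x60
  '9' = 0x39 → acc = 0x59
  '6' = 0x36 → acc = 0x6F
  '.' = 0x2E → acc = 0x41
  '4' = 0x34 → acc = 0x75
Checksum = 0x75.

75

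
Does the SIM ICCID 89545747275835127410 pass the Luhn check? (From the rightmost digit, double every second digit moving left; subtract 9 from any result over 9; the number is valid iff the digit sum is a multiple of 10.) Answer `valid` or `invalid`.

From the right, keep odd positions and double even positions (subtract 9 from any doubled value over 9):
  doubled (positions 2,4,...): 2 5 2 6 1 4 8 1 1 7 → sum 37
  kept (positions 1,3,...): 0 4 2 5 8 7 7 7 4 9 → sum 53
Total = 90.
90 mod 10 = 0, so the number is valid.

valid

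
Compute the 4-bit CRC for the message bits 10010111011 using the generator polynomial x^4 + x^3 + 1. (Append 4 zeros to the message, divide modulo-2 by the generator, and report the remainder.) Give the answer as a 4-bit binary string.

1111

Append 4 zeros: 100101110110000. Divide by 11001 (XOR where the leading bit is 1):
  pos 0: 10010 XOR 11001 = 01011
  pos 1: 10111 XOR 11001 = 01110
  pos 2: 11101 XOR 11001 = 00100
  pos 4: 10010 XOR 11001 = 01011
  pos 5: 10111 XOR 11001 = 01110
  pos 6: 11101 XOR 11001 = 00100
  pos 8: 10000 XOR 11001 = 01001
  pos 9: 10010 XOR 11001 = 01011
  pos 10: 10110 XOR 11001 = 01111
Remainder (last 4 bits) = 1111. This is the CRC / FCS.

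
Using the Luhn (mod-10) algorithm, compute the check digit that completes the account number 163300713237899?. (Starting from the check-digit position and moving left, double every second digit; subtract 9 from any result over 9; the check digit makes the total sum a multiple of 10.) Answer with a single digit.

Partial digits right→left: 9 9 8 7 3 2 3 1 7 0 0 3 3 6 1
Double every second digit counting from the check-digit position (so the 1st, 3rd, 5th, ... of the partial from the right).
  doubled (with −9 where >9): 9 7 6 6 5 0 6 2 → sum 41
  kept as-is: 9 7 2 1 0 3 6 → sum 28
Total = 41 + 28 = 69.
Check digit = (10 − (69 mod 10)) mod 10 = 1.

1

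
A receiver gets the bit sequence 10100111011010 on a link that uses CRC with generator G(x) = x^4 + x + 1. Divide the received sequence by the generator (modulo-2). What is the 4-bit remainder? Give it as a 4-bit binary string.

Modulo-2 division of 10100111011010 by 10011:
  pos 0: 10100 XOR 10011 = 00111
  pos 2: 11111 XOR 10011 = 01100
  pos 3: 11001 XOR 10011 = 01010
  pos 4: 10100 XOR 10011 = 00111
  pos 6: 11111 XOR 10011 = 01100
  pos 7: 11000 XOR 10011 = 01011
  pos 8: 10111 XOR 10011 = 00100
Remainder = 1000 (nonzero — an error is detected).

1000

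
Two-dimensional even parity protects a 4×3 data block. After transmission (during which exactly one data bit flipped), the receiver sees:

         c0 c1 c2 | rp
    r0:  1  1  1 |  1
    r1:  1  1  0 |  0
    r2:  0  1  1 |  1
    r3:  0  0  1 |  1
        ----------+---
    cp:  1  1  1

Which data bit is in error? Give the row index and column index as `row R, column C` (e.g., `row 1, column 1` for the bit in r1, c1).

Recompute each row's even parity and compare to rp:
  r0: data parity 1, sent rp 1 → ok
  r1: data parity 0, sent rp 0 → ok
  r2: data parity 0, sent rp 1 → mismatch
  r3: data parity 1, sent rp 1 → ok
Recompute each column's even parity and compare to cp:
  c0: data parity 0, sent cp 1 → mismatch
  c1: data parity 1, sent cp 1 → ok
  c2: data parity 1, sent cp 1 → ok
Exactly one row (r2) and one column (c0) fail → the flipped bit is at their intersection.

row 2, column 0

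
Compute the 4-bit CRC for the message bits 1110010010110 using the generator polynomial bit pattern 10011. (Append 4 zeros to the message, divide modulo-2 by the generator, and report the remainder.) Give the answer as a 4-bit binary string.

1011

Append 4 zeros: 11100100101100000. Divide by 10011 (XOR where the leading bit is 1):
  pos 0: 11100 XOR 10011 = 01111
  pos 1: 11111 XOR 10011 = 01100
  pos 2: 11000 XOR 10011 = 01011
  pos 3: 10110 XOR 10011 = 00101
  pos 5: 10110 XOR 10011 = 00101
  pos 7: 10111 XOR 10011 = 00100
  pos 9: 10000 XOR 10011 = 00011
  pos 12: 11000 XOR 10011 = 01011
Remainder (last 4 bits) = 1011. This is the CRC / FCS.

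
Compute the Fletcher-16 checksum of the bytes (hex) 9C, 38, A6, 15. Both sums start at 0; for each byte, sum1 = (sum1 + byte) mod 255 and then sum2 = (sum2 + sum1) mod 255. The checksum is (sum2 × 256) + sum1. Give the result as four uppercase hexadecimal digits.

Running sums (mod 255):
  after byte 0 (9C): sum1=156, sum2=156
  after byte 1 (38): sum1=212, sum2=113
  after byte 2 (A6): sum1=123, sum2=236
  after byte 3 (15): sum1=144, sum2=125
Checksum = sum2·256 + sum1 = 125·256 + 144 = 32144 = 0x7D90.

7D90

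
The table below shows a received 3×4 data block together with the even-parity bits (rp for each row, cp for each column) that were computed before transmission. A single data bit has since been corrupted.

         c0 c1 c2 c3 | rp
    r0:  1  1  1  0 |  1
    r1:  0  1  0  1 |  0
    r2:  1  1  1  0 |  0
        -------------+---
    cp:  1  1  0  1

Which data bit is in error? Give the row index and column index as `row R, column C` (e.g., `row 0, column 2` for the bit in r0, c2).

Recompute each row's even parity and compare to rp:
  r0: data parity 1, sent rp 1 → ok
  r1: data parity 0, sent rp 0 → ok
  r2: data parity 1, sent rp 0 → mismatch
Recompute each column's even parity and compare to cp:
  c0: data parity 0, sent cp 1 → mismatch
  c1: data parity 1, sent cp 1 → ok
  c2: data parity 0, sent cp 0 → ok
  c3: data parity 1, sent cp 1 → ok
Exactly one row (r2) and one column (c0) fail → the flipped bit is at their intersection.

row 2, column 0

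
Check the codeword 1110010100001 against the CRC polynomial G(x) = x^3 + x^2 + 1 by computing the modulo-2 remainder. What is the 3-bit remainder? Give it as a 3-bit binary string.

010

Modulo-2 division of 1110010100001 by 1101:
  pos 0: 1110 XOR 1101 = 0011
  pos 2: 1101 XOR 1101 = 0000
  pos 7: 1000 XOR 1101 = 0101
  pos 8: 1010 XOR 1101 = 0111
  pos 9: 1111 XOR 1101 = 0010
Remainder = 010 (nonzero — an error is detected).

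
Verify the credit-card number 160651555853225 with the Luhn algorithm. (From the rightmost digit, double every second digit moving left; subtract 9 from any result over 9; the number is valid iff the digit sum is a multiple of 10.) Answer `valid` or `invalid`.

invalid

From the right, keep odd positions and double even positions (subtract 9 from any doubled value over 9):
  doubled (positions 2,4,...): 4 6 7 1 2 3 3 → sum 26
  kept (positions 1,3,...): 5 2 5 5 5 5 0 1 → sum 28
Total = 54.
54 mod 10 = 4, so the number is invalid.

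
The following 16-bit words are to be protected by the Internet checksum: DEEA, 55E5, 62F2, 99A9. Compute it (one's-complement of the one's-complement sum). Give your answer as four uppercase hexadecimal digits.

One's-complement addition (fold any carry out of bit 15 back into bit 0):
  0xDEEA + 0x55E5 = 0x134CF → wrap carry → 0x34D0
  0x34D0 + 0x62F2 = 0x097C2
  0x97C2 + 0x99A9 = 0x1316B → wrap carry → 0x316C
One's-complement sum = 0x316C.
Checksum = ~0x316C & 0xFFFF = 0xCE93.

CE93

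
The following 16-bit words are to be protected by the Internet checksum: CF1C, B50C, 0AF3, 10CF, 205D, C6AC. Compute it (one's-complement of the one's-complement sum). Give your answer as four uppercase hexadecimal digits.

790A

One's-complement addition (fold any carry out of bit 15 back into bit 0):
  0xCF1C + 0xB50C = 0x18428 → wrap carry → 0x8429
  0x8429 + 0x0AF3 = 0x08F1C
  0x8F1C + 0x10CF = 0x09FEB
  0x9FEB + 0x205D = 0x0C048
  0xC048 + 0xC6AC = 0x186F4 → wrap carry → 0x86F5
One's-complement sum = 0x86F5.
Checksum = ~0x86F5 & 0xFFFF = 0x790A.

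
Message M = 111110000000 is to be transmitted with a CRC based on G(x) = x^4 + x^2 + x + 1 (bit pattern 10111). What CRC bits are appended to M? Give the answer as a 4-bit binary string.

Append 4 zeros: 1111100000000000. Divide by 10111 (XOR where the leading bit is 1):
  pos 0: 11111 XOR 10111 = 01000
  pos 1: 10000 XOR 10111 = 00111
  pos 3: 11100 XOR 10111 = 01011
  pos 4: 10110 XOR 10111 = 00001
  pos 8: 10000 XOR 10111 = 00111
  pos 10: 11100 XOR 10111 = 01011
  pos 11: 10110 XOR 10111 = 00001
Remainder (last 4 bits) = 0001. This is the CRC / FCS.

0001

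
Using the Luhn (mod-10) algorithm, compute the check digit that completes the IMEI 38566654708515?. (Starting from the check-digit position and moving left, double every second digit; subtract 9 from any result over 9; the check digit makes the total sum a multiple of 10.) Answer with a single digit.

Partial digits right→left: 5 1 5 8 0 7 4 5 6 6 6 5 8 3
Double every second digit counting from the check-digit position (so the 1st, 3rd, 5th, ... of the partial from the right).
  doubled (with −9 where >9): 1 1 0 8 3 3 7 → sum 23
  kept as-is: 1 8 7 5 6 5 3 → sum 35
Total = 23 + 35 = 58.
Check digit = (10 − (58 mod 10)) mod 10 = 2.

2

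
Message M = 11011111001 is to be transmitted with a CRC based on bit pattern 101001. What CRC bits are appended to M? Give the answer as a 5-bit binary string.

Append 5 zeros: 1101111100100000. Divide by 101001 (XOR where the leading bit is 1):
  pos 0: 110111 XOR 101001 = 011110
  pos 1: 111101 XOR 101001 = 010100
  pos 2: 101001 XOR 101001 = 000000
  pos 10: 100000 XOR 101001 = 001001
Remainder (last 5 bits) = 01001. This is the CRC / FCS.

01001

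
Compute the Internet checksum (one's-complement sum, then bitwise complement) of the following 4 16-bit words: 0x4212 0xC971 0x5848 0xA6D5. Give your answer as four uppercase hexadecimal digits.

F55D

One's-complement addition (fold any carry out of bit 15 back into bit 0):
  0x4212 + 0xC971 = 0x10B83 → wrap carry → 0x0B84
  0x0B84 + 0x5848 = 0x063CC
  0x63CC + 0xA6D5 = 0x10AA1 → wrap carry → 0x0AA2
One's-complement sum = 0x0AA2.
Checksum = ~0x0AA2 & 0xFFFF = 0xF55D.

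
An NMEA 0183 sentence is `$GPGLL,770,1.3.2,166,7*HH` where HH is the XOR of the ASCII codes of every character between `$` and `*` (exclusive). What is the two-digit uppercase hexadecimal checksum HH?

56

XOR the ASCII codes of the payload characters:
  'G' = 0x47 → acc = 0x47
  'P' = 0x50 → acc = 0x17
  'G' = 0x47 → acc = 0x50
  'L' = 0x4C → acc = 0x1C
  'L' = 0x4C → acc = 0x50
  ',' = 0x2C → acc = 0x7C
  '7' = 0x37 → acc = 0x4B
  '7' = 0x37 → acc = 0x7C
  '0' = 0x30 → acc = 0x4C
  ',' = 0x2C → acc = 0x60
  '1' = 0x31 → acc = 0x51
  '.' = 0x2E → acc = 0x7F
  '3' = 0x33 → acc = 0x4C
  '.' = 0x2E → acc = 0x62
  '2' = 0x32 → acc = 0x50
  ',' = 0x2C → acc = 0x7C
  '1' = 0x31 → acc = 0x4D
  '6' = 0x36 → acc = 0x7B
  '6' = 0x36 → acc = 0x4D
  ',' = 0x2C → acc = 0x61
  '7' = 0x37 → acc = 0x56
Checksum = 0x56.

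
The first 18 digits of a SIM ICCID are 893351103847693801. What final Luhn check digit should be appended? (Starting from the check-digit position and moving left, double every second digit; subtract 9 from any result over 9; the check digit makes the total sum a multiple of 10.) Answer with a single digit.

Partial digits right→left: 1 0 8 3 9 6 7 4 8 3 0 1 1 5 3 3 9 8
Double every second digit counting from the check-digit position (so the 1st, 3rd, 5th, ... of the partial from the right).
  doubled (with −9 where >9): 2 7 9 5 7 0 2 6 9 → sum 47
  kept as-is: 0 3 6 4 3 1 5 3 8 → sum 33
Total = 47 + 33 = 80.
Check digit = (10 − (80 mod 10)) mod 10 = 0.

0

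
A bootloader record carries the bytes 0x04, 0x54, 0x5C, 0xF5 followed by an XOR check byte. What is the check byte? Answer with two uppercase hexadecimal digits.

XOR the bytes together:
  start with 0x04
  0x04 ⊕ 0x54 = 0x50
  0x50 ⊕ 0x5C = 0x0C
  0x0C ⊕ 0xF5 = 0xF9

F9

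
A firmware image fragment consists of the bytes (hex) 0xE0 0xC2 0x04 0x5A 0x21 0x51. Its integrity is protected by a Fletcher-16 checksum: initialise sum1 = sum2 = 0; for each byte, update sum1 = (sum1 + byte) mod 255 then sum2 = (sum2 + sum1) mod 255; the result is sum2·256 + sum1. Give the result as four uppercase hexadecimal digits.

C574

Running sums (mod 255):
  after byte 0 (0xE0): sum1=224, sum2=224
  after byte 1 (0xC2): sum1=163, sum2=132
  after byte 2 (0x04): sum1=167, sum2=44
  after byte 3 (0x5A): sum1=2, sum2=46
  after byte 4 (0x21): sum1=35, sum2=81
  after byte 5 (0x51): sum1=116, sum2=197
Checksum = sum2·256 + sum1 = 197·256 + 116 = 50548 = 0xC574.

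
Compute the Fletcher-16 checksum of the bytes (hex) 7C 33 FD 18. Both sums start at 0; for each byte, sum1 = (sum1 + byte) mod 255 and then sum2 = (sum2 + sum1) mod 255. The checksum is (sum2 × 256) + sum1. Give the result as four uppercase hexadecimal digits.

Running sums (mod 255):
  after byte 0 (7C): sum1=124, sum2=124
  after byte 1 (33): sum1=175, sum2=44
  after byte 2 (FD): sum1=173, sum2=217
  after byte 3 (18): sum1=197, sum2=159
Checksum = sum2·256 + sum1 = 159·256 + 197 = 40901 = 0x9FC5.

9FC5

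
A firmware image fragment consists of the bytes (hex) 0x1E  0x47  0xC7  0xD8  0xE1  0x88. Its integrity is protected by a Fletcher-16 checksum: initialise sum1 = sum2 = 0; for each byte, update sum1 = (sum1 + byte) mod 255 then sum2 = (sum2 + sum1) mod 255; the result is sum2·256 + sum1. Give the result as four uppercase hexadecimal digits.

0F70

Running sums (mod 255):
  after byte 0 (0x1E): sum1=30, sum2=30
  after byte 1 (0x47): sum1=101, sum2=131
  after byte 2 (0xC7): sum1=45, sum2=176
  after byte 3 (0xD8): sum1=6, sum2=182
  after byte 4 (0xE1): sum1=231, sum2=158
  after byte 5 (0x88): sum1=112, sum2=15
Checksum = sum2·256 + sum1 = 15·256 + 112 = 3952 = 0x0F70.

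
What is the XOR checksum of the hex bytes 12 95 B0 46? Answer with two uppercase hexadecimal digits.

71

XOR the bytes together:
  start with 0x12
  0x12 ⊕ 0x95 = 0x87
  0x87 ⊕ 0xB0 = 0x37
  0x37 ⊕ 0x46 = 0x71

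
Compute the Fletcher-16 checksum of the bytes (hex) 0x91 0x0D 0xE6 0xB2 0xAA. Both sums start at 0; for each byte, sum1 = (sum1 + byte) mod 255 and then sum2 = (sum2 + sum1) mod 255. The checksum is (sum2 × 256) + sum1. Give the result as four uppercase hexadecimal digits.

Running sums (mod 255):
  after byte 0 (0x91): sum1=145, sum2=145
  after byte 1 (0x0D): sum1=158, sum2=48
  after byte 2 (0xE6): sum1=133, sum2=181
  after byte 3 (0xB2): sum1=56, sum2=237
  after byte 4 (0xAA): sum1=226, sum2=208
Checksum = sum2·256 + sum1 = 208·256 + 226 = 53474 = 0xD0E2.

D0E2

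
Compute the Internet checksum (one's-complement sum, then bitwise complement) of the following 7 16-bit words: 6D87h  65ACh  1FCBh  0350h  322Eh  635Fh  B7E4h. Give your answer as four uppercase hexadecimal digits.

BC3E

One's-complement addition (fold any carry out of bit 15 back into bit 0):
  0x6D87 + 0x65AC = 0x0D333
  0xD333 + 0x1FCB = 0x0F2FE
  0xF2FE + 0x0350 = 0x0F64E
  0xF64E + 0x322E = 0x1287C → wrap carry → 0x287D
  0x287D + 0x635F = 0x08BDC
  0x8BDC + 0xB7E4 = 0x143C0 → wrap carry → 0x43C1
One's-complement sum = 0x43C1.
Checksum = ~0x43C1 & 0xFFFF = 0xBC3E.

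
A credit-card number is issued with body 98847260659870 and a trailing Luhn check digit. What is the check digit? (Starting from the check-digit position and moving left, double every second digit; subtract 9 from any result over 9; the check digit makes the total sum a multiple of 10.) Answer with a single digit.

Partial digits right→left: 0 7 8 9 5 6 0 6 2 7 4 8 8 9
Double every second digit counting from the check-digit position (so the 1st, 3rd, 5th, ... of the partial from the right).
  doubled (with −9 where >9): 0 7 1 0 4 8 7 → sum 27
  kept as-is: 7 9 6 6 7 8 9 → sum 52
Total = 27 + 52 = 79.
Check digit = (10 − (79 mod 10)) mod 10 = 1.

1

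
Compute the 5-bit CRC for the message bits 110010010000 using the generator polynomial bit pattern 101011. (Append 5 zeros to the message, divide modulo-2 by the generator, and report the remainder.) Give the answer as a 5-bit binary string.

Append 5 zeros: 11001001000000000. Divide by 101011 (XOR where the leading bit is 1):
  pos 0: 110010 XOR 101011 = 011001
  pos 1: 110010 XOR 101011 = 011001
  pos 2: 110011 XOR 101011 = 011000
  pos 3: 110000 XOR 101011 = 011011
  pos 4: 110110 XOR 101011 = 011101
  pos 5: 111010 XOR 101011 = 010001
  pos 6: 100010 XOR 101011 = 001001
  pos 8: 100100 XOR 101011 = 001111
  pos 10: 111100 XOR 101011 = 010111
  pos 11: 101110 XOR 101011 = 000101
Remainder (last 5 bits) = 00101. This is the CRC / FCS.

00101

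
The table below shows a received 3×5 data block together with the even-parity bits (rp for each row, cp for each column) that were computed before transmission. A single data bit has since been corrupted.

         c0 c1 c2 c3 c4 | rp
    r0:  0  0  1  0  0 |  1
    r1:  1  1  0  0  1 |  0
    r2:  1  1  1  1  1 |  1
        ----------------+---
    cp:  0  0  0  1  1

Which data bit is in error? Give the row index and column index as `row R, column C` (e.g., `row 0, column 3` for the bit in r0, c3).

Recompute each row's even parity and compare to rp:
  r0: data parity 1, sent rp 1 → ok
  r1: data parity 1, sent rp 0 → mismatch
  r2: data parity 1, sent rp 1 → ok
Recompute each column's even parity and compare to cp:
  c0: data parity 0, sent cp 0 → ok
  c1: data parity 0, sent cp 0 → ok
  c2: data parity 0, sent cp 0 → ok
  c3: data parity 1, sent cp 1 → ok
  c4: data parity 0, sent cp 1 → mismatch
Exactly one row (r1) and one column (c4) fail → the flipped bit is at their intersection.

row 1, column 4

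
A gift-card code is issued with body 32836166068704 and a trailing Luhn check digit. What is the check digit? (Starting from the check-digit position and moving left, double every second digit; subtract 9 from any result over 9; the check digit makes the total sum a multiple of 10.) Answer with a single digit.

Partial digits right→left: 4 0 7 8 6 0 6 6 1 6 3 8 2 3
Double every second digit counting from the check-digit position (so the 1st, 3rd, 5th, ... of the partial from the right).
  doubled (with −9 where >9): 8 5 3 3 2 6 4 → sum 31
  kept as-is: 0 8 0 6 6 8 3 → sum 31
Total = 31 + 31 = 62.
Check digit = (10 − (62 mod 10)) mod 10 = 8.

8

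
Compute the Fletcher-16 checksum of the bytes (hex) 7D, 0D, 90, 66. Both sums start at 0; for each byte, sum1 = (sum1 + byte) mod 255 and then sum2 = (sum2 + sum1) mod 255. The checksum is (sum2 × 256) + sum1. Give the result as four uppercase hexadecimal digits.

A481

Running sums (mod 255):
  after byte 0 (7D): sum1=125, sum2=125
  after byte 1 (0D): sum1=138, sum2=8
  after byte 2 (90): sum1=27, sum2=35
  after byte 3 (66): sum1=129, sum2=164
Checksum = sum2·256 + sum1 = 164·256 + 129 = 42113 = 0xA481.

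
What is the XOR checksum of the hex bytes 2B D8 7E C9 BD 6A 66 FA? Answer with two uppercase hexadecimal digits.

0F

XOR the bytes together:
  start with 0x2B
  0x2B ⊕ 0xD8 = 0xF3
  0xF3 ⊕ 0x7E = 0x8D
  0x8D ⊕ 0xC9 = 0x44
  0x44 ⊕ 0xBD = 0xF9
  0xF9 ⊕ 0x6A = 0x93
  0x93 ⊕ 0x66 = 0xF5
  0xF5 ⊕ 0xFA = 0x0F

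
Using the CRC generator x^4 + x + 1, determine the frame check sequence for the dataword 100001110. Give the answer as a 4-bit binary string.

1110

Append 4 zeros: 1000011100000. Divide by 10011 (XOR where the leading bit is 1):
  pos 0: 10000 XOR 10011 = 00011
  pos 3: 11111 XOR 10011 = 01100
  pos 4: 11000 XOR 10011 = 01011
  pos 5: 10110 XOR 10011 = 00101
  pos 7: 10100 XOR 10011 = 00111
Remainder (last 4 bits) = 1110. This is the CRC / FCS.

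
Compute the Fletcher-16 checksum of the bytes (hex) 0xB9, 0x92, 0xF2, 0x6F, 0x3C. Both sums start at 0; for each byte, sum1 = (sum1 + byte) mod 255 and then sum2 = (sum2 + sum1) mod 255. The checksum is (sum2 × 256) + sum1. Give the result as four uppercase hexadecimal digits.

DEEA

Running sums (mod 255):
  after byte 0 (0xB9): sum1=185, sum2=185
  after byte 1 (0x92): sum1=76, sum2=6
  after byte 2 (0xF2): sum1=63, sum2=69
  after byte 3 (0x6F): sum1=174, sum2=243
  after byte 4 (0x3C): sum1=234, sum2=222
Checksum = sum2·256 + sum1 = 222·256 + 234 = 57066 = 0xDEEA.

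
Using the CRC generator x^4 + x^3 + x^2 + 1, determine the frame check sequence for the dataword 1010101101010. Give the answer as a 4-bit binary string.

1000

Append 4 zeros: 10101011010100000. Divide by 11101 (XOR where the leading bit is 1):
  pos 0: 10101 XOR 11101 = 01000
  pos 1: 10000 XOR 11101 = 01101
  pos 2: 11011 XOR 11101 = 00110
  pos 4: 11010 XOR 11101 = 00111
  pos 6: 11110 XOR 11101 = 00011
  pos 9: 11100 XOR 11101 = 00001
Remainder (last 4 bits) = 1000. This is the CRC / FCS.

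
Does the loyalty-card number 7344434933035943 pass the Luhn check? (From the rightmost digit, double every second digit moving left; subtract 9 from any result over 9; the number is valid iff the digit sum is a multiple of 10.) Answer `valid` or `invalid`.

invalid

From the right, keep odd positions and double even positions (subtract 9 from any doubled value over 9):
  doubled (positions 2,4,...): 8 1 0 6 8 8 8 5 → sum 44
  kept (positions 1,3,...): 3 9 3 3 9 3 4 3 → sum 37
Total = 81.
81 mod 10 = 1, so the number is invalid.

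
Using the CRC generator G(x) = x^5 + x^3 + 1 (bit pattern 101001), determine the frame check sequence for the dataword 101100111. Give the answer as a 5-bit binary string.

11111

Append 5 zeros: 10110011100000. Divide by 101001 (XOR where the leading bit is 1):
  pos 0: 101100 XOR 101001 = 000101
  pos 3: 101111 XOR 101001 = 000110
  pos 6: 110000 XOR 101001 = 011001
  pos 7: 110010 XOR 101001 = 011011
  pos 8: 110110 XOR 101001 = 011111
Remainder (last 5 bits) = 11111. This is the CRC / FCS.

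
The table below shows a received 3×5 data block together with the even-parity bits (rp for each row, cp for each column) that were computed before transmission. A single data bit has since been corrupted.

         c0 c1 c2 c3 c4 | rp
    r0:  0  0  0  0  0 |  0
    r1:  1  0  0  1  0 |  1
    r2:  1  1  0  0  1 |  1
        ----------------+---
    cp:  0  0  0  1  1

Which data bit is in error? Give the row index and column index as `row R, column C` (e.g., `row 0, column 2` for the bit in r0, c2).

row 1, column 1

Recompute each row's even parity and compare to rp:
  r0: data parity 0, sent rp 0 → ok
  r1: data parity 0, sent rp 1 → mismatch
  r2: data parity 1, sent rp 1 → ok
Recompute each column's even parity and compare to cp:
  c0: data parity 0, sent cp 0 → ok
  c1: data parity 1, sent cp 0 → mismatch
  c2: data parity 0, sent cp 0 → ok
  c3: data parity 1, sent cp 1 → ok
  c4: data parity 1, sent cp 1 → ok
Exactly one row (r1) and one column (c1) fail → the flipped bit is at their intersection.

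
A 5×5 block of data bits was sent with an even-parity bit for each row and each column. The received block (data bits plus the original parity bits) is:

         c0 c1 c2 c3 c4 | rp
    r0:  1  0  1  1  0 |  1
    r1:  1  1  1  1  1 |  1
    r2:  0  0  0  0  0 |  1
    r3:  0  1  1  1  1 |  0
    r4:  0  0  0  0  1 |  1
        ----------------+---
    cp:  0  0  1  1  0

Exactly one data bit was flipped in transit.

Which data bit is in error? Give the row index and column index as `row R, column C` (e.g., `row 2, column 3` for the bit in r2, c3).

Recompute each row's even parity and compare to rp:
  r0: data parity 1, sent rp 1 → ok
  r1: data parity 1, sent rp 1 → ok
  r2: data parity 0, sent rp 1 → mismatch
  r3: data parity 0, sent rp 0 → ok
  r4: data parity 1, sent rp 1 → ok
Recompute each column's even parity and compare to cp:
  c0: data parity 0, sent cp 0 → ok
  c1: data parity 0, sent cp 0 → ok
  c2: data parity 1, sent cp 1 → ok
  c3: data parity 1, sent cp 1 → ok
  c4: data parity 1, sent cp 0 → mismatch
Exactly one row (r2) and one column (c4) fail → the flipped bit is at their intersection.

row 2, column 4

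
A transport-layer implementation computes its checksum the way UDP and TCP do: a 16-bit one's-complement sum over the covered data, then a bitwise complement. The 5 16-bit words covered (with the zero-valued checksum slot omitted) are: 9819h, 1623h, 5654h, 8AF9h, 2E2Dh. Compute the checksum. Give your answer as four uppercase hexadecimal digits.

One's-complement addition (fold any carry out of bit 15 back into bit 0):
  0x9819 + 0x1623 = 0x0AE3C
  0xAE3C + 0x5654 = 0x10490 → wrap carry → 0x0491
  0x0491 + 0x8AF9 = 0x08F8A
  0x8F8A + 0x2E2D = 0x0BDB7
One's-complement sum = 0xBDB7.
Checksum = ~0xBDB7 & 0xFFFF = 0x4248.

4248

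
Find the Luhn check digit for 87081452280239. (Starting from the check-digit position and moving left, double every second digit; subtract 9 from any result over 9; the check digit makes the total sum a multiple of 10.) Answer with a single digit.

7

Partial digits right→left: 9 3 2 0 8 2 2 5 4 1 8 0 7 8
Double every second digit counting from the check-digit position (so the 1st, 3rd, 5th, ... of the partial from the right).
  doubled (with −9 where >9): 9 4 7 4 8 7 5 → sum 44
  kept as-is: 3 0 2 5 1 0 8 → sum 19
Total = 44 + 19 = 63.
Check digit = (10 − (63 mod 10)) mod 10 = 7.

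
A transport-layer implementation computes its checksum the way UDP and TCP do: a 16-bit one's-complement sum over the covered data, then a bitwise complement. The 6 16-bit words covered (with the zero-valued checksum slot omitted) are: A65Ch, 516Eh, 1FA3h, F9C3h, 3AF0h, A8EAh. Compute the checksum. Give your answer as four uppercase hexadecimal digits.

One's-complement addition (fold any carry out of bit 15 back into bit 0):
  0xA65C + 0x516E = 0x0F7CA
  0xF7CA + 0x1FA3 = 0x1176D → wrap carry → 0x176E
  0x176E + 0xF9C3 = 0x11131 → wrap carry → 0x1132
  0x1132 + 0x3AF0 = 0x04C22
  0x4C22 + 0xA8EA = 0x0F50C
One's-complement sum = 0xF50C.
Checksum = ~0xF50C & 0xFFFF = 0x0AF3.

0AF3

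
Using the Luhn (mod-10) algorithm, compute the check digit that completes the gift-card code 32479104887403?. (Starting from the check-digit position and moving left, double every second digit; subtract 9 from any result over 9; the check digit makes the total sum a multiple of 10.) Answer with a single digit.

Partial digits right→left: 3 0 4 7 8 8 4 0 1 9 7 4 2 3
Double every second digit counting from the check-digit position (so the 1st, 3rd, 5th, ... of the partial from the right).
  doubled (with −9 where >9): 6 8 7 8 2 5 4 → sum 40
  kept as-is: 0 7 8 0 9 4 3 → sum 31
Total = 40 + 31 = 71.
Check digit = (10 − (71 mod 10)) mod 10 = 9.

9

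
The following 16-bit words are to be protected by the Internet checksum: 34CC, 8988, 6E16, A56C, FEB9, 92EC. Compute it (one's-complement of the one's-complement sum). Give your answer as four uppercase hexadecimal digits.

9C81

One's-complement addition (fold any carry out of bit 15 back into bit 0):
  0x34CC + 0x8988 = 0x0BE54
  0xBE54 + 0x6E16 = 0x12C6A → wrap carry → 0x2C6B
  0x2C6B + 0xA56C = 0x0D1D7
  0xD1D7 + 0xFEB9 = 0x1D090 → wrap carry → 0xD091
  0xD091 + 0x92EC = 0x1637D → wrap carry → 0x637E
One's-complement sum = 0x637E.
Checksum = ~0x637E & 0xFFFF = 0x9C81.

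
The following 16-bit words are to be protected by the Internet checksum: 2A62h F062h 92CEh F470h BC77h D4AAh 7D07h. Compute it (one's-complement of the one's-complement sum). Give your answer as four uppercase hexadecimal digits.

4FD1

One's-complement addition (fold any carry out of bit 15 back into bit 0):
  0x2A62 + 0xF062 = 0x11AC4 → wrap carry → 0x1AC5
  0x1AC5 + 0x92CE = 0x0AD93
  0xAD93 + 0xF470 = 0x1A203 → wrap carry → 0xA204
  0xA204 + 0xBC77 = 0x15E7B → wrap carry → 0x5E7C
  0x5E7C + 0xD4AA = 0x13326 → wrap carry → 0x3327
  0x3327 + 0x7D07 = 0x0B02E
One's-complement sum = 0xB02E.
Checksum = ~0xB02E & 0xFFFF = 0x4FD1.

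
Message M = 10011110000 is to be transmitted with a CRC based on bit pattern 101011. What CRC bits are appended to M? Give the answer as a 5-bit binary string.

Append 5 zeros: 1001111000000000. Divide by 101011 (XOR where the leading bit is 1):
  pos 0: 100111 XOR 101011 = 001100
  pos 2: 110010 XOR 101011 = 011001
  pos 3: 110010 XOR 101011 = 011001
  pos 4: 110010 XOR 101011 = 011001
  pos 5: 110010 XOR 101011 = 011001
  pos 6: 110010 XOR 101011 = 011001
  pos 7: 110010 XOR 101011 = 011001
  pos 8: 110010 XOR 101011 = 011001
  pos 9: 110010 XOR 101011 = 011001
  pos 10: 110010 XOR 101011 = 011001
Remainder (last 5 bits) = 11001. This is the CRC / FCS.

11001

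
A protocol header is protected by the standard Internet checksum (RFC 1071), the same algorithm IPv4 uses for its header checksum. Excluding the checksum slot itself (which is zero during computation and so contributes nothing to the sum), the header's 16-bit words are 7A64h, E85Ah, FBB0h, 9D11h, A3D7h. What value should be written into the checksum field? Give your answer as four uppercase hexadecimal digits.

60A6

One's-complement addition (fold any carry out of bit 15 back into bit 0):
  0x7A64 + 0xE85A = 0x162BE → wrap carry → 0x62BF
  0x62BF + 0xFBB0 = 0x15E6F → wrap carry → 0x5E70
  0x5E70 + 0x9D11 = 0x0FB81
  0xFB81 + 0xA3D7 = 0x19F58 → wrap carry → 0x9F59
One's-complement sum = 0x9F59.
Checksum = ~0x9F59 & 0xFFFF = 0x60A6.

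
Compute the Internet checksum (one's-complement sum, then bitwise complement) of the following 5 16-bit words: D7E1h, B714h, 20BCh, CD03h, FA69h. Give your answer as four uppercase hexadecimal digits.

One's-complement addition (fold any carry out of bit 15 back into bit 0):
  0xD7E1 + 0xB714 = 0x18EF5 → wrap carry → 0x8EF6
  0x8EF6 + 0x20BC = 0x0AFB2
  0xAFB2 + 0xCD03 = 0x17CB5 → wrap carry → 0x7CB6
  0x7CB6 + 0xFA69 = 0x1771F → wrap carry → 0x7720
One's-complement sum = 0x7720.
Checksum = ~0x7720 & 0xFFFF = 0x88DF.

88DF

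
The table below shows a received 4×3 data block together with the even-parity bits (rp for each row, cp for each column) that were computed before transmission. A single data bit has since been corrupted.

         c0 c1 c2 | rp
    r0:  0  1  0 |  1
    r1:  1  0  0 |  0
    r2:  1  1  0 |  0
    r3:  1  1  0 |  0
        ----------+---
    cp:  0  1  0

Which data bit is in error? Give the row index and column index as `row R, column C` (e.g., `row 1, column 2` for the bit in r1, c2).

Recompute each row's even parity and compare to rp:
  r0: data parity 1, sent rp 1 → ok
  r1: data parity 1, sent rp 0 → mismatch
  r2: data parity 0, sent rp 0 → ok
  r3: data parity 0, sent rp 0 → ok
Recompute each column's even parity and compare to cp:
  c0: data parity 1, sent cp 0 → mismatch
  c1: data parity 1, sent cp 1 → ok
  c2: data parity 0, sent cp 0 → ok
Exactly one row (r1) and one column (c0) fail → the flipped bit is at their intersection.

row 1, column 0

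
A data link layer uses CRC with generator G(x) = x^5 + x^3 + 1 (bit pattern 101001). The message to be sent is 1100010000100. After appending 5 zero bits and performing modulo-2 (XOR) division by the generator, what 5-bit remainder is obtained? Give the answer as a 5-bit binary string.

00111

Append 5 zeros: 110001000010000000. Divide by 101001 (XOR where the leading bit is 1):
  pos 0: 110001 XOR 101001 = 011000
  pos 1: 110000 XOR 101001 = 011001
  pos 2: 110010 XOR 101001 = 011011
  pos 3: 110110 XOR 101001 = 011111
  pos 4: 111110 XOR 101001 = 010111
  pos 5: 101111 XOR 101001 = 000110
  pos 8: 110000 XOR 101001 = 011001
  pos 9: 110010 XOR 101001 = 011011
  pos 10: 110110 XOR 101001 = 011111
  pos 11: 111110 XOR 101001 = 010111
  pos 12: 101110 XOR 101001 = 000111
Remainder (last 5 bits) = 00111. This is the CRC / FCS.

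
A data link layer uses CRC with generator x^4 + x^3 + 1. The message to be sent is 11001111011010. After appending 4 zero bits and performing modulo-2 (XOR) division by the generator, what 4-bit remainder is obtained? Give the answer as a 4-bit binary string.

0110

Append 4 zeros: 110011110110100000. Divide by 11001 (XOR where the leading bit is 1):
  pos 0: 11001 XOR 11001 = 00000
  pos 5: 11101 XOR 11001 = 00100
  pos 7: 10010 XOR 11001 = 01011
  pos 8: 10111 XOR 11001 = 01110
  pos 9: 11100 XOR 11001 = 00101
  pos 11: 10100 XOR 11001 = 01101
  pos 12: 11010 XOR 11001 = 00011
Remainder (last 4 bits) = 0110. This is the CRC / FCS.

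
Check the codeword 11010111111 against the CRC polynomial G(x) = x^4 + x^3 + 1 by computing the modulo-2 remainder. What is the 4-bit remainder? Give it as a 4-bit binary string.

0101

Modulo-2 division of 11010111111 by 11001:
  pos 0: 11010 XOR 11001 = 00011
  pos 3: 11111 XOR 11001 = 00110
  pos 5: 11011 XOR 11001 = 00010
Remainder = 0101 (nonzero — an error is detected).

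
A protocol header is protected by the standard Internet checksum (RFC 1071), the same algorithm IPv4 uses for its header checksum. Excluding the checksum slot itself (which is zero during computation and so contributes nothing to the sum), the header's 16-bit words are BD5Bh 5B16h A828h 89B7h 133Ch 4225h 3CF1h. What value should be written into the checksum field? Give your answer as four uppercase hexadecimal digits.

One's-complement addition (fold any carry out of bit 15 back into bit 0):
  0xBD5B + 0x5B16 = 0x11871 → wrap carry → 0x1872
  0x1872 + 0xA828 = 0x0C09A
  0xC09A + 0x89B7 = 0x14A51 → wrap carry → 0x4A52
  0x4A52 + 0x133C = 0x05D8E
  0x5D8E + 0x4225 = 0x09FB3
  0x9FB3 + 0x3CF1 = 0x0DCA4
One's-complement sum = 0xDCA4.
Checksum = ~0xDCA4 & 0xFFFF = 0x235B.

235B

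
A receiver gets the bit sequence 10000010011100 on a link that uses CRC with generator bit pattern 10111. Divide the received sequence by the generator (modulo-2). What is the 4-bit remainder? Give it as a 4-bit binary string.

0001

Modulo-2 division of 10000010011100 by 10111:
  pos 0: 10000 XOR 10111 = 00111
  pos 2: 11101 XOR 10111 = 01010
  pos 3: 10100 XOR 10111 = 00011
  pos 6: 11011 XOR 10111 = 01100
  pos 7: 11001 XOR 10111 = 01110
  pos 8: 11100 XOR 10111 = 01011
  pos 9: 10110 XOR 10111 = 00001
Remainder = 0001 (nonzero — an error is detected).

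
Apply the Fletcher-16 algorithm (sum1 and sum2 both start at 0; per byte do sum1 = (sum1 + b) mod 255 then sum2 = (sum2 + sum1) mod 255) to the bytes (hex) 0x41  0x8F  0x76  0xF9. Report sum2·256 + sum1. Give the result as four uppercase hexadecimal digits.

9A41

Running sums (mod 255):
  after byte 0 (0x41): sum1=65, sum2=65
  after byte 1 (0x8F): sum1=208, sum2=18
  after byte 2 (0x76): sum1=71, sum2=89
  after byte 3 (0xF9): sum1=65, sum2=154
Checksum = sum2·256 + sum1 = 154·256 + 65 = 39489 = 0x9A41.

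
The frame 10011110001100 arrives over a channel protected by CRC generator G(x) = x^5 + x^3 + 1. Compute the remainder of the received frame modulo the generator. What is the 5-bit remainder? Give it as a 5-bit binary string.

00000

Modulo-2 division of 10011110001100 by 101001:
  pos 0: 100111 XOR 101001 = 001110
  pos 2: 111010 XOR 101001 = 010011
  pos 3: 100110 XOR 101001 = 001111
  pos 5: 111101 XOR 101001 = 010100
  pos 6: 101001 XOR 101001 = 000000
Remainder = 00000 (zero — the frame passes the CRC check).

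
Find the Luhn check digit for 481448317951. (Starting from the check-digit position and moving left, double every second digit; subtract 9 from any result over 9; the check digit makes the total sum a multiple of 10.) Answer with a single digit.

Partial digits right→left: 1 5 9 7 1 3 8 4 4 1 8 4
Double every second digit counting from the check-digit position (so the 1st, 3rd, 5th, ... of the partial from the right).
  doubled (with −9 where >9): 2 9 2 7 8 7 → sum 35
  kept as-is: 5 7 3 4 1 4 → sum 24
Total = 35 + 24 = 59.
Check digit = (10 − (59 mod 10)) mod 10 = 1.

1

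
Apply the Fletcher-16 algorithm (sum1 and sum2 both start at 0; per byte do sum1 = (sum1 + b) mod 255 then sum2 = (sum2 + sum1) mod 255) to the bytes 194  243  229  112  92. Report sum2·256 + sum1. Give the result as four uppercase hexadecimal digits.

8C69

Running sums (mod 255):
  after byte 0 (194): sum1=194, sum2=194
  after byte 1 (243): sum1=182, sum2=121
  after byte 2 (229): sum1=156, sum2=22
  after byte 3 (112): sum1=13, sum2=35
  after byte 4 (92): sum1=105, sum2=140
Checksum = sum2·256 + sum1 = 140·256 + 105 = 35945 = 0x8C69.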